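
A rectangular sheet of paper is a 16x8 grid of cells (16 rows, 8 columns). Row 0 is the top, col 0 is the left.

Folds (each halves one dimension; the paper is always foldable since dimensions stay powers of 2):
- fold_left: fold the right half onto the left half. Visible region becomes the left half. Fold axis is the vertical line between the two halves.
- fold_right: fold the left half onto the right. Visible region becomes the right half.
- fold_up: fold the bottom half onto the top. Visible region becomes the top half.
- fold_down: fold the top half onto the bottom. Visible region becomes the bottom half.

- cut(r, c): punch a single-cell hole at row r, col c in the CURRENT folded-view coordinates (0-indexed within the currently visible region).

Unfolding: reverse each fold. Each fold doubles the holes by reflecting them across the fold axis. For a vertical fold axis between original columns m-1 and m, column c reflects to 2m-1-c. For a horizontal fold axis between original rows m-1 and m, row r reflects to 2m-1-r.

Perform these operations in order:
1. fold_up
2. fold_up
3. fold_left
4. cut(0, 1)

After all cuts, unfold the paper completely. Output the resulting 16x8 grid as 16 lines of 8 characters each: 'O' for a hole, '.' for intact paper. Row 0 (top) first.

Answer: .O....O.
........
........
........
........
........
........
.O....O.
.O....O.
........
........
........
........
........
........
.O....O.

Derivation:
Op 1 fold_up: fold axis h@8; visible region now rows[0,8) x cols[0,8) = 8x8
Op 2 fold_up: fold axis h@4; visible region now rows[0,4) x cols[0,8) = 4x8
Op 3 fold_left: fold axis v@4; visible region now rows[0,4) x cols[0,4) = 4x4
Op 4 cut(0, 1): punch at orig (0,1); cuts so far [(0, 1)]; region rows[0,4) x cols[0,4) = 4x4
Unfold 1 (reflect across v@4): 2 holes -> [(0, 1), (0, 6)]
Unfold 2 (reflect across h@4): 4 holes -> [(0, 1), (0, 6), (7, 1), (7, 6)]
Unfold 3 (reflect across h@8): 8 holes -> [(0, 1), (0, 6), (7, 1), (7, 6), (8, 1), (8, 6), (15, 1), (15, 6)]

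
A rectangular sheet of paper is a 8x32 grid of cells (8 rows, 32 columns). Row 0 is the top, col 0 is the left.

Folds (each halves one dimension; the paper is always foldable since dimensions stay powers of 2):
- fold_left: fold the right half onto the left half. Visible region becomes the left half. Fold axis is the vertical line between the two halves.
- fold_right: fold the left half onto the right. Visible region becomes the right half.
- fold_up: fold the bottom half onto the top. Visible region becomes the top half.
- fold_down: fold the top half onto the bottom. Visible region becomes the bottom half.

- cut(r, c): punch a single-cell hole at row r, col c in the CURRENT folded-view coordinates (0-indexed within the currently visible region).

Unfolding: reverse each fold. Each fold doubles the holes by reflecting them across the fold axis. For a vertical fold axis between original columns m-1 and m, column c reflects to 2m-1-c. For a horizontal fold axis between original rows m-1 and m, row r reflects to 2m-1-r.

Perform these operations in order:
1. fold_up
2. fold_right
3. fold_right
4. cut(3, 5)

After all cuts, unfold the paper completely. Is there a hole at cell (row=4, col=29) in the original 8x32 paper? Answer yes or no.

Op 1 fold_up: fold axis h@4; visible region now rows[0,4) x cols[0,32) = 4x32
Op 2 fold_right: fold axis v@16; visible region now rows[0,4) x cols[16,32) = 4x16
Op 3 fold_right: fold axis v@24; visible region now rows[0,4) x cols[24,32) = 4x8
Op 4 cut(3, 5): punch at orig (3,29); cuts so far [(3, 29)]; region rows[0,4) x cols[24,32) = 4x8
Unfold 1 (reflect across v@24): 2 holes -> [(3, 18), (3, 29)]
Unfold 2 (reflect across v@16): 4 holes -> [(3, 2), (3, 13), (3, 18), (3, 29)]
Unfold 3 (reflect across h@4): 8 holes -> [(3, 2), (3, 13), (3, 18), (3, 29), (4, 2), (4, 13), (4, 18), (4, 29)]
Holes: [(3, 2), (3, 13), (3, 18), (3, 29), (4, 2), (4, 13), (4, 18), (4, 29)]

Answer: yes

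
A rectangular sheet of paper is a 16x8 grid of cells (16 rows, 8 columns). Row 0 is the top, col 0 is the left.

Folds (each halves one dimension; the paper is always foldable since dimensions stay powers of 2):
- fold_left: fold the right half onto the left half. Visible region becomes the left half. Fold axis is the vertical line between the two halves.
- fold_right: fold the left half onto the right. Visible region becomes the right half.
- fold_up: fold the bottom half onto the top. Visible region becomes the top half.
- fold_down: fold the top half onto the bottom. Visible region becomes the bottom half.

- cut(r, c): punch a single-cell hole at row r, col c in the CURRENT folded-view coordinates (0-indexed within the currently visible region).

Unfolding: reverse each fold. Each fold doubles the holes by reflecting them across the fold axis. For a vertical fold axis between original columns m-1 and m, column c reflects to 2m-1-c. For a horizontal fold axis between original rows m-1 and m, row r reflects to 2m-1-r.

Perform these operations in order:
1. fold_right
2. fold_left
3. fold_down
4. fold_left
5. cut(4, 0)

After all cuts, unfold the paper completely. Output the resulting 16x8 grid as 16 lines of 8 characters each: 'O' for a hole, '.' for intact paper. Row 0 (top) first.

Answer: ........
........
........
OOOOOOOO
........
........
........
........
........
........
........
........
OOOOOOOO
........
........
........

Derivation:
Op 1 fold_right: fold axis v@4; visible region now rows[0,16) x cols[4,8) = 16x4
Op 2 fold_left: fold axis v@6; visible region now rows[0,16) x cols[4,6) = 16x2
Op 3 fold_down: fold axis h@8; visible region now rows[8,16) x cols[4,6) = 8x2
Op 4 fold_left: fold axis v@5; visible region now rows[8,16) x cols[4,5) = 8x1
Op 5 cut(4, 0): punch at orig (12,4); cuts so far [(12, 4)]; region rows[8,16) x cols[4,5) = 8x1
Unfold 1 (reflect across v@5): 2 holes -> [(12, 4), (12, 5)]
Unfold 2 (reflect across h@8): 4 holes -> [(3, 4), (3, 5), (12, 4), (12, 5)]
Unfold 3 (reflect across v@6): 8 holes -> [(3, 4), (3, 5), (3, 6), (3, 7), (12, 4), (12, 5), (12, 6), (12, 7)]
Unfold 4 (reflect across v@4): 16 holes -> [(3, 0), (3, 1), (3, 2), (3, 3), (3, 4), (3, 5), (3, 6), (3, 7), (12, 0), (12, 1), (12, 2), (12, 3), (12, 4), (12, 5), (12, 6), (12, 7)]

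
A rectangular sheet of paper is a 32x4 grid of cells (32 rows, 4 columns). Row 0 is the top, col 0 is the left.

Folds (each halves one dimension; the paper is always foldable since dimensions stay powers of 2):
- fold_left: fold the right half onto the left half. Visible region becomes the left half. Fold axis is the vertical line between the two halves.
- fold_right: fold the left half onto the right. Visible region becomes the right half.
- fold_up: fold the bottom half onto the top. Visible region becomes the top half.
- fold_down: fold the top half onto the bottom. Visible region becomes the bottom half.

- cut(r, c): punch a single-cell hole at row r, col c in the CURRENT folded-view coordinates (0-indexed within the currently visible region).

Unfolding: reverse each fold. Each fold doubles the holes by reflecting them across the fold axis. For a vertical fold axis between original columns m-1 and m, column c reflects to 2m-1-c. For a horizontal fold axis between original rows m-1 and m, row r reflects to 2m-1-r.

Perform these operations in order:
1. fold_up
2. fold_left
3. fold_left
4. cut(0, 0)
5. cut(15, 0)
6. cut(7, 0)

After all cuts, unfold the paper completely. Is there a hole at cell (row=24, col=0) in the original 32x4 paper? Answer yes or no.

Answer: yes

Derivation:
Op 1 fold_up: fold axis h@16; visible region now rows[0,16) x cols[0,4) = 16x4
Op 2 fold_left: fold axis v@2; visible region now rows[0,16) x cols[0,2) = 16x2
Op 3 fold_left: fold axis v@1; visible region now rows[0,16) x cols[0,1) = 16x1
Op 4 cut(0, 0): punch at orig (0,0); cuts so far [(0, 0)]; region rows[0,16) x cols[0,1) = 16x1
Op 5 cut(15, 0): punch at orig (15,0); cuts so far [(0, 0), (15, 0)]; region rows[0,16) x cols[0,1) = 16x1
Op 6 cut(7, 0): punch at orig (7,0); cuts so far [(0, 0), (7, 0), (15, 0)]; region rows[0,16) x cols[0,1) = 16x1
Unfold 1 (reflect across v@1): 6 holes -> [(0, 0), (0, 1), (7, 0), (7, 1), (15, 0), (15, 1)]
Unfold 2 (reflect across v@2): 12 holes -> [(0, 0), (0, 1), (0, 2), (0, 3), (7, 0), (7, 1), (7, 2), (7, 3), (15, 0), (15, 1), (15, 2), (15, 3)]
Unfold 3 (reflect across h@16): 24 holes -> [(0, 0), (0, 1), (0, 2), (0, 3), (7, 0), (7, 1), (7, 2), (7, 3), (15, 0), (15, 1), (15, 2), (15, 3), (16, 0), (16, 1), (16, 2), (16, 3), (24, 0), (24, 1), (24, 2), (24, 3), (31, 0), (31, 1), (31, 2), (31, 3)]
Holes: [(0, 0), (0, 1), (0, 2), (0, 3), (7, 0), (7, 1), (7, 2), (7, 3), (15, 0), (15, 1), (15, 2), (15, 3), (16, 0), (16, 1), (16, 2), (16, 3), (24, 0), (24, 1), (24, 2), (24, 3), (31, 0), (31, 1), (31, 2), (31, 3)]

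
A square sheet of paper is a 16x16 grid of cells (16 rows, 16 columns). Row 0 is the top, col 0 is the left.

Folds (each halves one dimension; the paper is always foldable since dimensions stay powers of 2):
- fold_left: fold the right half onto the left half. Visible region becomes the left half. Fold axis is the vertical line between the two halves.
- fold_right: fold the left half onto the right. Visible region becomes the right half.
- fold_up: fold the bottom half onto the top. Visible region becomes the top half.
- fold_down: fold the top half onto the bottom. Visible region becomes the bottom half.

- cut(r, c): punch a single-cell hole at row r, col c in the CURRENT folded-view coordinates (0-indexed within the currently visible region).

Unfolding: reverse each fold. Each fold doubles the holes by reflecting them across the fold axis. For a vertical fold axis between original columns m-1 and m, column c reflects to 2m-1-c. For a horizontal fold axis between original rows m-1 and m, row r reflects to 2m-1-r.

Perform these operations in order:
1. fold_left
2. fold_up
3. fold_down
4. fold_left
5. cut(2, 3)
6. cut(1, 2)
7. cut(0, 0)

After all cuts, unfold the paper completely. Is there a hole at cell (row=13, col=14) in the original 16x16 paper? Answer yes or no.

Answer: no

Derivation:
Op 1 fold_left: fold axis v@8; visible region now rows[0,16) x cols[0,8) = 16x8
Op 2 fold_up: fold axis h@8; visible region now rows[0,8) x cols[0,8) = 8x8
Op 3 fold_down: fold axis h@4; visible region now rows[4,8) x cols[0,8) = 4x8
Op 4 fold_left: fold axis v@4; visible region now rows[4,8) x cols[0,4) = 4x4
Op 5 cut(2, 3): punch at orig (6,3); cuts so far [(6, 3)]; region rows[4,8) x cols[0,4) = 4x4
Op 6 cut(1, 2): punch at orig (5,2); cuts so far [(5, 2), (6, 3)]; region rows[4,8) x cols[0,4) = 4x4
Op 7 cut(0, 0): punch at orig (4,0); cuts so far [(4, 0), (5, 2), (6, 3)]; region rows[4,8) x cols[0,4) = 4x4
Unfold 1 (reflect across v@4): 6 holes -> [(4, 0), (4, 7), (5, 2), (5, 5), (6, 3), (6, 4)]
Unfold 2 (reflect across h@4): 12 holes -> [(1, 3), (1, 4), (2, 2), (2, 5), (3, 0), (3, 7), (4, 0), (4, 7), (5, 2), (5, 5), (6, 3), (6, 4)]
Unfold 3 (reflect across h@8): 24 holes -> [(1, 3), (1, 4), (2, 2), (2, 5), (3, 0), (3, 7), (4, 0), (4, 7), (5, 2), (5, 5), (6, 3), (6, 4), (9, 3), (9, 4), (10, 2), (10, 5), (11, 0), (11, 7), (12, 0), (12, 7), (13, 2), (13, 5), (14, 3), (14, 4)]
Unfold 4 (reflect across v@8): 48 holes -> [(1, 3), (1, 4), (1, 11), (1, 12), (2, 2), (2, 5), (2, 10), (2, 13), (3, 0), (3, 7), (3, 8), (3, 15), (4, 0), (4, 7), (4, 8), (4, 15), (5, 2), (5, 5), (5, 10), (5, 13), (6, 3), (6, 4), (6, 11), (6, 12), (9, 3), (9, 4), (9, 11), (9, 12), (10, 2), (10, 5), (10, 10), (10, 13), (11, 0), (11, 7), (11, 8), (11, 15), (12, 0), (12, 7), (12, 8), (12, 15), (13, 2), (13, 5), (13, 10), (13, 13), (14, 3), (14, 4), (14, 11), (14, 12)]
Holes: [(1, 3), (1, 4), (1, 11), (1, 12), (2, 2), (2, 5), (2, 10), (2, 13), (3, 0), (3, 7), (3, 8), (3, 15), (4, 0), (4, 7), (4, 8), (4, 15), (5, 2), (5, 5), (5, 10), (5, 13), (6, 3), (6, 4), (6, 11), (6, 12), (9, 3), (9, 4), (9, 11), (9, 12), (10, 2), (10, 5), (10, 10), (10, 13), (11, 0), (11, 7), (11, 8), (11, 15), (12, 0), (12, 7), (12, 8), (12, 15), (13, 2), (13, 5), (13, 10), (13, 13), (14, 3), (14, 4), (14, 11), (14, 12)]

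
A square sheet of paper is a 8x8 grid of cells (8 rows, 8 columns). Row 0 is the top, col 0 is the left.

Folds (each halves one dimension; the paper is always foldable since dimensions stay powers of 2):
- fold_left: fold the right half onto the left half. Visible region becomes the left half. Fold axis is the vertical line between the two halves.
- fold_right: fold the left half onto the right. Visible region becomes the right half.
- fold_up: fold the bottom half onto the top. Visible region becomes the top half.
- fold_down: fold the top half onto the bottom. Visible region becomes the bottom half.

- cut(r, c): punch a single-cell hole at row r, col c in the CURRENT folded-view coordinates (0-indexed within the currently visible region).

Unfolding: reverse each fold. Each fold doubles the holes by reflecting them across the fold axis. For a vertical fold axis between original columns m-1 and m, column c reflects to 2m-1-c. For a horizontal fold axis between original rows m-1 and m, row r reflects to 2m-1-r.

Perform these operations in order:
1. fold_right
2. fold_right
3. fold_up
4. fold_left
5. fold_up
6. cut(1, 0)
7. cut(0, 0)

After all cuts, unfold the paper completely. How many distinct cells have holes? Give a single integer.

Answer: 64

Derivation:
Op 1 fold_right: fold axis v@4; visible region now rows[0,8) x cols[4,8) = 8x4
Op 2 fold_right: fold axis v@6; visible region now rows[0,8) x cols[6,8) = 8x2
Op 3 fold_up: fold axis h@4; visible region now rows[0,4) x cols[6,8) = 4x2
Op 4 fold_left: fold axis v@7; visible region now rows[0,4) x cols[6,7) = 4x1
Op 5 fold_up: fold axis h@2; visible region now rows[0,2) x cols[6,7) = 2x1
Op 6 cut(1, 0): punch at orig (1,6); cuts so far [(1, 6)]; region rows[0,2) x cols[6,7) = 2x1
Op 7 cut(0, 0): punch at orig (0,6); cuts so far [(0, 6), (1, 6)]; region rows[0,2) x cols[6,7) = 2x1
Unfold 1 (reflect across h@2): 4 holes -> [(0, 6), (1, 6), (2, 6), (3, 6)]
Unfold 2 (reflect across v@7): 8 holes -> [(0, 6), (0, 7), (1, 6), (1, 7), (2, 6), (2, 7), (3, 6), (3, 7)]
Unfold 3 (reflect across h@4): 16 holes -> [(0, 6), (0, 7), (1, 6), (1, 7), (2, 6), (2, 7), (3, 6), (3, 7), (4, 6), (4, 7), (5, 6), (5, 7), (6, 6), (6, 7), (7, 6), (7, 7)]
Unfold 4 (reflect across v@6): 32 holes -> [(0, 4), (0, 5), (0, 6), (0, 7), (1, 4), (1, 5), (1, 6), (1, 7), (2, 4), (2, 5), (2, 6), (2, 7), (3, 4), (3, 5), (3, 6), (3, 7), (4, 4), (4, 5), (4, 6), (4, 7), (5, 4), (5, 5), (5, 6), (5, 7), (6, 4), (6, 5), (6, 6), (6, 7), (7, 4), (7, 5), (7, 6), (7, 7)]
Unfold 5 (reflect across v@4): 64 holes -> [(0, 0), (0, 1), (0, 2), (0, 3), (0, 4), (0, 5), (0, 6), (0, 7), (1, 0), (1, 1), (1, 2), (1, 3), (1, 4), (1, 5), (1, 6), (1, 7), (2, 0), (2, 1), (2, 2), (2, 3), (2, 4), (2, 5), (2, 6), (2, 7), (3, 0), (3, 1), (3, 2), (3, 3), (3, 4), (3, 5), (3, 6), (3, 7), (4, 0), (4, 1), (4, 2), (4, 3), (4, 4), (4, 5), (4, 6), (4, 7), (5, 0), (5, 1), (5, 2), (5, 3), (5, 4), (5, 5), (5, 6), (5, 7), (6, 0), (6, 1), (6, 2), (6, 3), (6, 4), (6, 5), (6, 6), (6, 7), (7, 0), (7, 1), (7, 2), (7, 3), (7, 4), (7, 5), (7, 6), (7, 7)]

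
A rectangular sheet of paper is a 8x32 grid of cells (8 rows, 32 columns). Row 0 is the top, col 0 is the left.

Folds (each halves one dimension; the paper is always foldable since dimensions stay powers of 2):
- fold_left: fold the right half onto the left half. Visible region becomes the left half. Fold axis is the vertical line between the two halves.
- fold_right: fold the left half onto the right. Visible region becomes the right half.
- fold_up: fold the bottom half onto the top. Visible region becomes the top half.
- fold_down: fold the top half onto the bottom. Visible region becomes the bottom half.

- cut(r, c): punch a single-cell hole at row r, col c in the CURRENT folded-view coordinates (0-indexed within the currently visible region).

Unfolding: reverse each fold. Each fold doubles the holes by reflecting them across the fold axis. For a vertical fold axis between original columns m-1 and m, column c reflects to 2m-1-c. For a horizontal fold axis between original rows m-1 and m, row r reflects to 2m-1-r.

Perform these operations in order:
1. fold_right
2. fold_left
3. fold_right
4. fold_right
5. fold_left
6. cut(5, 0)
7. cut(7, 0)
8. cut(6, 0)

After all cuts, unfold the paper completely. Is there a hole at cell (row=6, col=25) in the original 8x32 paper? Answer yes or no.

Answer: yes

Derivation:
Op 1 fold_right: fold axis v@16; visible region now rows[0,8) x cols[16,32) = 8x16
Op 2 fold_left: fold axis v@24; visible region now rows[0,8) x cols[16,24) = 8x8
Op 3 fold_right: fold axis v@20; visible region now rows[0,8) x cols[20,24) = 8x4
Op 4 fold_right: fold axis v@22; visible region now rows[0,8) x cols[22,24) = 8x2
Op 5 fold_left: fold axis v@23; visible region now rows[0,8) x cols[22,23) = 8x1
Op 6 cut(5, 0): punch at orig (5,22); cuts so far [(5, 22)]; region rows[0,8) x cols[22,23) = 8x1
Op 7 cut(7, 0): punch at orig (7,22); cuts so far [(5, 22), (7, 22)]; region rows[0,8) x cols[22,23) = 8x1
Op 8 cut(6, 0): punch at orig (6,22); cuts so far [(5, 22), (6, 22), (7, 22)]; region rows[0,8) x cols[22,23) = 8x1
Unfold 1 (reflect across v@23): 6 holes -> [(5, 22), (5, 23), (6, 22), (6, 23), (7, 22), (7, 23)]
Unfold 2 (reflect across v@22): 12 holes -> [(5, 20), (5, 21), (5, 22), (5, 23), (6, 20), (6, 21), (6, 22), (6, 23), (7, 20), (7, 21), (7, 22), (7, 23)]
Unfold 3 (reflect across v@20): 24 holes -> [(5, 16), (5, 17), (5, 18), (5, 19), (5, 20), (5, 21), (5, 22), (5, 23), (6, 16), (6, 17), (6, 18), (6, 19), (6, 20), (6, 21), (6, 22), (6, 23), (7, 16), (7, 17), (7, 18), (7, 19), (7, 20), (7, 21), (7, 22), (7, 23)]
Unfold 4 (reflect across v@24): 48 holes -> [(5, 16), (5, 17), (5, 18), (5, 19), (5, 20), (5, 21), (5, 22), (5, 23), (5, 24), (5, 25), (5, 26), (5, 27), (5, 28), (5, 29), (5, 30), (5, 31), (6, 16), (6, 17), (6, 18), (6, 19), (6, 20), (6, 21), (6, 22), (6, 23), (6, 24), (6, 25), (6, 26), (6, 27), (6, 28), (6, 29), (6, 30), (6, 31), (7, 16), (7, 17), (7, 18), (7, 19), (7, 20), (7, 21), (7, 22), (7, 23), (7, 24), (7, 25), (7, 26), (7, 27), (7, 28), (7, 29), (7, 30), (7, 31)]
Unfold 5 (reflect across v@16): 96 holes -> [(5, 0), (5, 1), (5, 2), (5, 3), (5, 4), (5, 5), (5, 6), (5, 7), (5, 8), (5, 9), (5, 10), (5, 11), (5, 12), (5, 13), (5, 14), (5, 15), (5, 16), (5, 17), (5, 18), (5, 19), (5, 20), (5, 21), (5, 22), (5, 23), (5, 24), (5, 25), (5, 26), (5, 27), (5, 28), (5, 29), (5, 30), (5, 31), (6, 0), (6, 1), (6, 2), (6, 3), (6, 4), (6, 5), (6, 6), (6, 7), (6, 8), (6, 9), (6, 10), (6, 11), (6, 12), (6, 13), (6, 14), (6, 15), (6, 16), (6, 17), (6, 18), (6, 19), (6, 20), (6, 21), (6, 22), (6, 23), (6, 24), (6, 25), (6, 26), (6, 27), (6, 28), (6, 29), (6, 30), (6, 31), (7, 0), (7, 1), (7, 2), (7, 3), (7, 4), (7, 5), (7, 6), (7, 7), (7, 8), (7, 9), (7, 10), (7, 11), (7, 12), (7, 13), (7, 14), (7, 15), (7, 16), (7, 17), (7, 18), (7, 19), (7, 20), (7, 21), (7, 22), (7, 23), (7, 24), (7, 25), (7, 26), (7, 27), (7, 28), (7, 29), (7, 30), (7, 31)]
Holes: [(5, 0), (5, 1), (5, 2), (5, 3), (5, 4), (5, 5), (5, 6), (5, 7), (5, 8), (5, 9), (5, 10), (5, 11), (5, 12), (5, 13), (5, 14), (5, 15), (5, 16), (5, 17), (5, 18), (5, 19), (5, 20), (5, 21), (5, 22), (5, 23), (5, 24), (5, 25), (5, 26), (5, 27), (5, 28), (5, 29), (5, 30), (5, 31), (6, 0), (6, 1), (6, 2), (6, 3), (6, 4), (6, 5), (6, 6), (6, 7), (6, 8), (6, 9), (6, 10), (6, 11), (6, 12), (6, 13), (6, 14), (6, 15), (6, 16), (6, 17), (6, 18), (6, 19), (6, 20), (6, 21), (6, 22), (6, 23), (6, 24), (6, 25), (6, 26), (6, 27), (6, 28), (6, 29), (6, 30), (6, 31), (7, 0), (7, 1), (7, 2), (7, 3), (7, 4), (7, 5), (7, 6), (7, 7), (7, 8), (7, 9), (7, 10), (7, 11), (7, 12), (7, 13), (7, 14), (7, 15), (7, 16), (7, 17), (7, 18), (7, 19), (7, 20), (7, 21), (7, 22), (7, 23), (7, 24), (7, 25), (7, 26), (7, 27), (7, 28), (7, 29), (7, 30), (7, 31)]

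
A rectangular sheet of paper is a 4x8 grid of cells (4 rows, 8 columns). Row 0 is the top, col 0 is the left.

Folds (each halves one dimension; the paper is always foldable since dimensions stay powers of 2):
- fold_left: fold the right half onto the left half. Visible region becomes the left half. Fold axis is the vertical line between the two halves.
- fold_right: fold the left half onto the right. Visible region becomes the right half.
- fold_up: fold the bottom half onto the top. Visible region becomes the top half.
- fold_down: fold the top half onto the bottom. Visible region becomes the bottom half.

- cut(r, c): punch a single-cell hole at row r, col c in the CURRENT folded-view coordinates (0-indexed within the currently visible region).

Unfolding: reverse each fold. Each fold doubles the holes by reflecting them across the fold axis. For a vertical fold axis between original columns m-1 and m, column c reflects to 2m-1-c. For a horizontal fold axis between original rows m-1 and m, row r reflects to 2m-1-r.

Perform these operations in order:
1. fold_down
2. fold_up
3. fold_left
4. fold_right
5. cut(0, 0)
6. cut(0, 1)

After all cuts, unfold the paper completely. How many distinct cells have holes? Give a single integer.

Answer: 32

Derivation:
Op 1 fold_down: fold axis h@2; visible region now rows[2,4) x cols[0,8) = 2x8
Op 2 fold_up: fold axis h@3; visible region now rows[2,3) x cols[0,8) = 1x8
Op 3 fold_left: fold axis v@4; visible region now rows[2,3) x cols[0,4) = 1x4
Op 4 fold_right: fold axis v@2; visible region now rows[2,3) x cols[2,4) = 1x2
Op 5 cut(0, 0): punch at orig (2,2); cuts so far [(2, 2)]; region rows[2,3) x cols[2,4) = 1x2
Op 6 cut(0, 1): punch at orig (2,3); cuts so far [(2, 2), (2, 3)]; region rows[2,3) x cols[2,4) = 1x2
Unfold 1 (reflect across v@2): 4 holes -> [(2, 0), (2, 1), (2, 2), (2, 3)]
Unfold 2 (reflect across v@4): 8 holes -> [(2, 0), (2, 1), (2, 2), (2, 3), (2, 4), (2, 5), (2, 6), (2, 7)]
Unfold 3 (reflect across h@3): 16 holes -> [(2, 0), (2, 1), (2, 2), (2, 3), (2, 4), (2, 5), (2, 6), (2, 7), (3, 0), (3, 1), (3, 2), (3, 3), (3, 4), (3, 5), (3, 6), (3, 7)]
Unfold 4 (reflect across h@2): 32 holes -> [(0, 0), (0, 1), (0, 2), (0, 3), (0, 4), (0, 5), (0, 6), (0, 7), (1, 0), (1, 1), (1, 2), (1, 3), (1, 4), (1, 5), (1, 6), (1, 7), (2, 0), (2, 1), (2, 2), (2, 3), (2, 4), (2, 5), (2, 6), (2, 7), (3, 0), (3, 1), (3, 2), (3, 3), (3, 4), (3, 5), (3, 6), (3, 7)]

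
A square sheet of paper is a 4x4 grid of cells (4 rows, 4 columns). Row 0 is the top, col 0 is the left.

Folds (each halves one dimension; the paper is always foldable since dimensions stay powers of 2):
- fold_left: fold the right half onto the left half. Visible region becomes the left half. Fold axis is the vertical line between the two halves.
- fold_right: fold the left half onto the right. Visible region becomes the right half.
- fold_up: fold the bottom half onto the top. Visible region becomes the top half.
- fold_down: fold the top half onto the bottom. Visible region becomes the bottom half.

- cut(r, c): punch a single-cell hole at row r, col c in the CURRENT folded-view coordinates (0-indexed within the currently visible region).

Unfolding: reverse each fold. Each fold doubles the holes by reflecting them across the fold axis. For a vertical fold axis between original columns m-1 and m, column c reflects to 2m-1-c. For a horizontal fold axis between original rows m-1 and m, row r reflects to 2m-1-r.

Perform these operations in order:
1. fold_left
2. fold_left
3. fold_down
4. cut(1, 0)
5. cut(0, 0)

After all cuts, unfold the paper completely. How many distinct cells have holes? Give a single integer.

Answer: 16

Derivation:
Op 1 fold_left: fold axis v@2; visible region now rows[0,4) x cols[0,2) = 4x2
Op 2 fold_left: fold axis v@1; visible region now rows[0,4) x cols[0,1) = 4x1
Op 3 fold_down: fold axis h@2; visible region now rows[2,4) x cols[0,1) = 2x1
Op 4 cut(1, 0): punch at orig (3,0); cuts so far [(3, 0)]; region rows[2,4) x cols[0,1) = 2x1
Op 5 cut(0, 0): punch at orig (2,0); cuts so far [(2, 0), (3, 0)]; region rows[2,4) x cols[0,1) = 2x1
Unfold 1 (reflect across h@2): 4 holes -> [(0, 0), (1, 0), (2, 0), (3, 0)]
Unfold 2 (reflect across v@1): 8 holes -> [(0, 0), (0, 1), (1, 0), (1, 1), (2, 0), (2, 1), (3, 0), (3, 1)]
Unfold 3 (reflect across v@2): 16 holes -> [(0, 0), (0, 1), (0, 2), (0, 3), (1, 0), (1, 1), (1, 2), (1, 3), (2, 0), (2, 1), (2, 2), (2, 3), (3, 0), (3, 1), (3, 2), (3, 3)]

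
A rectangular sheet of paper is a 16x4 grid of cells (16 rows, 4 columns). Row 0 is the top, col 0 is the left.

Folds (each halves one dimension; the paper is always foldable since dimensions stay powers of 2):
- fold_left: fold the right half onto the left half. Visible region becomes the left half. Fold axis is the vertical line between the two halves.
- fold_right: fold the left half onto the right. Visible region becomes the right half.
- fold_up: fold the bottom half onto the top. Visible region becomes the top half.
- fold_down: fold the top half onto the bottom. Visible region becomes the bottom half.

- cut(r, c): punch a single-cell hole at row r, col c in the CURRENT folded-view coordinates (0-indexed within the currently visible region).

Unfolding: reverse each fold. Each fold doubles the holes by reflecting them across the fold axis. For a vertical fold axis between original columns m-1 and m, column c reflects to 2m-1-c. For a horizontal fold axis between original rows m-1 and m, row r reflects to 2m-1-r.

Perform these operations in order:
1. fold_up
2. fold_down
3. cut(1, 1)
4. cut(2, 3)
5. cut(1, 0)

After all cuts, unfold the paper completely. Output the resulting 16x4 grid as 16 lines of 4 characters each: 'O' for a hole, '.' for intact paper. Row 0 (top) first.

Op 1 fold_up: fold axis h@8; visible region now rows[0,8) x cols[0,4) = 8x4
Op 2 fold_down: fold axis h@4; visible region now rows[4,8) x cols[0,4) = 4x4
Op 3 cut(1, 1): punch at orig (5,1); cuts so far [(5, 1)]; region rows[4,8) x cols[0,4) = 4x4
Op 4 cut(2, 3): punch at orig (6,3); cuts so far [(5, 1), (6, 3)]; region rows[4,8) x cols[0,4) = 4x4
Op 5 cut(1, 0): punch at orig (5,0); cuts so far [(5, 0), (5, 1), (6, 3)]; region rows[4,8) x cols[0,4) = 4x4
Unfold 1 (reflect across h@4): 6 holes -> [(1, 3), (2, 0), (2, 1), (5, 0), (5, 1), (6, 3)]
Unfold 2 (reflect across h@8): 12 holes -> [(1, 3), (2, 0), (2, 1), (5, 0), (5, 1), (6, 3), (9, 3), (10, 0), (10, 1), (13, 0), (13, 1), (14, 3)]

Answer: ....
...O
OO..
....
....
OO..
...O
....
....
...O
OO..
....
....
OO..
...O
....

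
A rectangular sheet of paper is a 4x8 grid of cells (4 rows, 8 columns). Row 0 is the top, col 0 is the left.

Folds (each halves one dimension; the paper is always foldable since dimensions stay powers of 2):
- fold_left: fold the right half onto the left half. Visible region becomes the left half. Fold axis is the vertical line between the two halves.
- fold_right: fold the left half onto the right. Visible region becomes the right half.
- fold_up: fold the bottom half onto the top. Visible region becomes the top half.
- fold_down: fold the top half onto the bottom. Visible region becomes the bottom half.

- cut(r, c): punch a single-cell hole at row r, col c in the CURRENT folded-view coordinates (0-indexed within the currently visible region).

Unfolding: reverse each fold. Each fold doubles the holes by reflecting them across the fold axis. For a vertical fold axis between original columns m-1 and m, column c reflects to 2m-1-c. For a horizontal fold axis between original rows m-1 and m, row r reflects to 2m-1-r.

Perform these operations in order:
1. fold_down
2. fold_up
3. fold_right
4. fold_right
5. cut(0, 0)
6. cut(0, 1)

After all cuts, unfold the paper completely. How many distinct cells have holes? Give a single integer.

Answer: 32

Derivation:
Op 1 fold_down: fold axis h@2; visible region now rows[2,4) x cols[0,8) = 2x8
Op 2 fold_up: fold axis h@3; visible region now rows[2,3) x cols[0,8) = 1x8
Op 3 fold_right: fold axis v@4; visible region now rows[2,3) x cols[4,8) = 1x4
Op 4 fold_right: fold axis v@6; visible region now rows[2,3) x cols[6,8) = 1x2
Op 5 cut(0, 0): punch at orig (2,6); cuts so far [(2, 6)]; region rows[2,3) x cols[6,8) = 1x2
Op 6 cut(0, 1): punch at orig (2,7); cuts so far [(2, 6), (2, 7)]; region rows[2,3) x cols[6,8) = 1x2
Unfold 1 (reflect across v@6): 4 holes -> [(2, 4), (2, 5), (2, 6), (2, 7)]
Unfold 2 (reflect across v@4): 8 holes -> [(2, 0), (2, 1), (2, 2), (2, 3), (2, 4), (2, 5), (2, 6), (2, 7)]
Unfold 3 (reflect across h@3): 16 holes -> [(2, 0), (2, 1), (2, 2), (2, 3), (2, 4), (2, 5), (2, 6), (2, 7), (3, 0), (3, 1), (3, 2), (3, 3), (3, 4), (3, 5), (3, 6), (3, 7)]
Unfold 4 (reflect across h@2): 32 holes -> [(0, 0), (0, 1), (0, 2), (0, 3), (0, 4), (0, 5), (0, 6), (0, 7), (1, 0), (1, 1), (1, 2), (1, 3), (1, 4), (1, 5), (1, 6), (1, 7), (2, 0), (2, 1), (2, 2), (2, 3), (2, 4), (2, 5), (2, 6), (2, 7), (3, 0), (3, 1), (3, 2), (3, 3), (3, 4), (3, 5), (3, 6), (3, 7)]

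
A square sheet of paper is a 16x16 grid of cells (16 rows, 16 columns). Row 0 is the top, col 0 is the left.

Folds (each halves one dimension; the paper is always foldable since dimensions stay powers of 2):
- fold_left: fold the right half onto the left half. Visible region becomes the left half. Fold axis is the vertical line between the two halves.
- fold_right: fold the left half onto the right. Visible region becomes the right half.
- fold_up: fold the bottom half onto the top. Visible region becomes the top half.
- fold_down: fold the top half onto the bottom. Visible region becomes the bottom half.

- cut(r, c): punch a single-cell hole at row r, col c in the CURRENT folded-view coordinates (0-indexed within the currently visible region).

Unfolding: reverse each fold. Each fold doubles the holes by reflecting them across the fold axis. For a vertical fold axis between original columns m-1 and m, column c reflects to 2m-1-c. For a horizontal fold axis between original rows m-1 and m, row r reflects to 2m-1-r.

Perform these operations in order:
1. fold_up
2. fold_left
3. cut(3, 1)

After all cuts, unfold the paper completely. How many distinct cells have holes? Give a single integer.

Answer: 4

Derivation:
Op 1 fold_up: fold axis h@8; visible region now rows[0,8) x cols[0,16) = 8x16
Op 2 fold_left: fold axis v@8; visible region now rows[0,8) x cols[0,8) = 8x8
Op 3 cut(3, 1): punch at orig (3,1); cuts so far [(3, 1)]; region rows[0,8) x cols[0,8) = 8x8
Unfold 1 (reflect across v@8): 2 holes -> [(3, 1), (3, 14)]
Unfold 2 (reflect across h@8): 4 holes -> [(3, 1), (3, 14), (12, 1), (12, 14)]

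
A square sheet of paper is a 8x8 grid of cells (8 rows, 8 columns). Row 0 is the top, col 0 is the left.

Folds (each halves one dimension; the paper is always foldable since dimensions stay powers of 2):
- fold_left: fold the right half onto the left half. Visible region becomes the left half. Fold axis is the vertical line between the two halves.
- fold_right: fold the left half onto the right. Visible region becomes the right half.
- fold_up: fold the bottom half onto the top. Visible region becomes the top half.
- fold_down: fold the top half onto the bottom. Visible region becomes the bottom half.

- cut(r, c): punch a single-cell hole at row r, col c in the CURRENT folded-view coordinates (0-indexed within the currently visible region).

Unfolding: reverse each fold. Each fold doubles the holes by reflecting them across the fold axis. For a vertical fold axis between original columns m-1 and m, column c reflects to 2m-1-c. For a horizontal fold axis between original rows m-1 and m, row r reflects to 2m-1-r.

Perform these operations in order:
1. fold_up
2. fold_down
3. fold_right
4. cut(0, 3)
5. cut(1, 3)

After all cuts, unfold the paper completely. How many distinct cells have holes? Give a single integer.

Answer: 16

Derivation:
Op 1 fold_up: fold axis h@4; visible region now rows[0,4) x cols[0,8) = 4x8
Op 2 fold_down: fold axis h@2; visible region now rows[2,4) x cols[0,8) = 2x8
Op 3 fold_right: fold axis v@4; visible region now rows[2,4) x cols[4,8) = 2x4
Op 4 cut(0, 3): punch at orig (2,7); cuts so far [(2, 7)]; region rows[2,4) x cols[4,8) = 2x4
Op 5 cut(1, 3): punch at orig (3,7); cuts so far [(2, 7), (3, 7)]; region rows[2,4) x cols[4,8) = 2x4
Unfold 1 (reflect across v@4): 4 holes -> [(2, 0), (2, 7), (3, 0), (3, 7)]
Unfold 2 (reflect across h@2): 8 holes -> [(0, 0), (0, 7), (1, 0), (1, 7), (2, 0), (2, 7), (3, 0), (3, 7)]
Unfold 3 (reflect across h@4): 16 holes -> [(0, 0), (0, 7), (1, 0), (1, 7), (2, 0), (2, 7), (3, 0), (3, 7), (4, 0), (4, 7), (5, 0), (5, 7), (6, 0), (6, 7), (7, 0), (7, 7)]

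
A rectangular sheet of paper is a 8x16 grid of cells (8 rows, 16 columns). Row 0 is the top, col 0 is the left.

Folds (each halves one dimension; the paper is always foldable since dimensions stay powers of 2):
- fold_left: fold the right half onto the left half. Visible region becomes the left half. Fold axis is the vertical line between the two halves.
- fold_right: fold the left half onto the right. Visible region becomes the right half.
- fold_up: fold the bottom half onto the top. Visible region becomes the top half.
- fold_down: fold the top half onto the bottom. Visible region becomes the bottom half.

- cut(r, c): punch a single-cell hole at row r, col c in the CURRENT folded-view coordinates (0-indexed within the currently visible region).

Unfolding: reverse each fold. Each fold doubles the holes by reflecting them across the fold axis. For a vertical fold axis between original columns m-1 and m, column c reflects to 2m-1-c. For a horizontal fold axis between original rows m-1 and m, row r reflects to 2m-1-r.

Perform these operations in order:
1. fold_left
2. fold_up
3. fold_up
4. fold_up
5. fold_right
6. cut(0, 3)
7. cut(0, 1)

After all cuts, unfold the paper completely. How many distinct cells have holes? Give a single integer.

Op 1 fold_left: fold axis v@8; visible region now rows[0,8) x cols[0,8) = 8x8
Op 2 fold_up: fold axis h@4; visible region now rows[0,4) x cols[0,8) = 4x8
Op 3 fold_up: fold axis h@2; visible region now rows[0,2) x cols[0,8) = 2x8
Op 4 fold_up: fold axis h@1; visible region now rows[0,1) x cols[0,8) = 1x8
Op 5 fold_right: fold axis v@4; visible region now rows[0,1) x cols[4,8) = 1x4
Op 6 cut(0, 3): punch at orig (0,7); cuts so far [(0, 7)]; region rows[0,1) x cols[4,8) = 1x4
Op 7 cut(0, 1): punch at orig (0,5); cuts so far [(0, 5), (0, 7)]; region rows[0,1) x cols[4,8) = 1x4
Unfold 1 (reflect across v@4): 4 holes -> [(0, 0), (0, 2), (0, 5), (0, 7)]
Unfold 2 (reflect across h@1): 8 holes -> [(0, 0), (0, 2), (0, 5), (0, 7), (1, 0), (1, 2), (1, 5), (1, 7)]
Unfold 3 (reflect across h@2): 16 holes -> [(0, 0), (0, 2), (0, 5), (0, 7), (1, 0), (1, 2), (1, 5), (1, 7), (2, 0), (2, 2), (2, 5), (2, 7), (3, 0), (3, 2), (3, 5), (3, 7)]
Unfold 4 (reflect across h@4): 32 holes -> [(0, 0), (0, 2), (0, 5), (0, 7), (1, 0), (1, 2), (1, 5), (1, 7), (2, 0), (2, 2), (2, 5), (2, 7), (3, 0), (3, 2), (3, 5), (3, 7), (4, 0), (4, 2), (4, 5), (4, 7), (5, 0), (5, 2), (5, 5), (5, 7), (6, 0), (6, 2), (6, 5), (6, 7), (7, 0), (7, 2), (7, 5), (7, 7)]
Unfold 5 (reflect across v@8): 64 holes -> [(0, 0), (0, 2), (0, 5), (0, 7), (0, 8), (0, 10), (0, 13), (0, 15), (1, 0), (1, 2), (1, 5), (1, 7), (1, 8), (1, 10), (1, 13), (1, 15), (2, 0), (2, 2), (2, 5), (2, 7), (2, 8), (2, 10), (2, 13), (2, 15), (3, 0), (3, 2), (3, 5), (3, 7), (3, 8), (3, 10), (3, 13), (3, 15), (4, 0), (4, 2), (4, 5), (4, 7), (4, 8), (4, 10), (4, 13), (4, 15), (5, 0), (5, 2), (5, 5), (5, 7), (5, 8), (5, 10), (5, 13), (5, 15), (6, 0), (6, 2), (6, 5), (6, 7), (6, 8), (6, 10), (6, 13), (6, 15), (7, 0), (7, 2), (7, 5), (7, 7), (7, 8), (7, 10), (7, 13), (7, 15)]

Answer: 64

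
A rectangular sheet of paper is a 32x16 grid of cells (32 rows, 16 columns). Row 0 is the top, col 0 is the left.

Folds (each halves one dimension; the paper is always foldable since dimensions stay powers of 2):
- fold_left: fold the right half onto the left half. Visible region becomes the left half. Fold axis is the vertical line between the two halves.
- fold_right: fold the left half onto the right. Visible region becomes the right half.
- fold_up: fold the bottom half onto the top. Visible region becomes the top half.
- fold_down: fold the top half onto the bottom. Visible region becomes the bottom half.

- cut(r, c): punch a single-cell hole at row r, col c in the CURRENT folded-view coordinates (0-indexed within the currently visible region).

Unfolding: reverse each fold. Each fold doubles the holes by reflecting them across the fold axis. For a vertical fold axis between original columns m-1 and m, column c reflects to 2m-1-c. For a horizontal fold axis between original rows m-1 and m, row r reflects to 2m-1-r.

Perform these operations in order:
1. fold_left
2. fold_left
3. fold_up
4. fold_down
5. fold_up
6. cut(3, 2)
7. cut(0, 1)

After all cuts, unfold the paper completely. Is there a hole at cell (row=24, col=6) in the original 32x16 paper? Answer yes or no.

Op 1 fold_left: fold axis v@8; visible region now rows[0,32) x cols[0,8) = 32x8
Op 2 fold_left: fold axis v@4; visible region now rows[0,32) x cols[0,4) = 32x4
Op 3 fold_up: fold axis h@16; visible region now rows[0,16) x cols[0,4) = 16x4
Op 4 fold_down: fold axis h@8; visible region now rows[8,16) x cols[0,4) = 8x4
Op 5 fold_up: fold axis h@12; visible region now rows[8,12) x cols[0,4) = 4x4
Op 6 cut(3, 2): punch at orig (11,2); cuts so far [(11, 2)]; region rows[8,12) x cols[0,4) = 4x4
Op 7 cut(0, 1): punch at orig (8,1); cuts so far [(8, 1), (11, 2)]; region rows[8,12) x cols[0,4) = 4x4
Unfold 1 (reflect across h@12): 4 holes -> [(8, 1), (11, 2), (12, 2), (15, 1)]
Unfold 2 (reflect across h@8): 8 holes -> [(0, 1), (3, 2), (4, 2), (7, 1), (8, 1), (11, 2), (12, 2), (15, 1)]
Unfold 3 (reflect across h@16): 16 holes -> [(0, 1), (3, 2), (4, 2), (7, 1), (8, 1), (11, 2), (12, 2), (15, 1), (16, 1), (19, 2), (20, 2), (23, 1), (24, 1), (27, 2), (28, 2), (31, 1)]
Unfold 4 (reflect across v@4): 32 holes -> [(0, 1), (0, 6), (3, 2), (3, 5), (4, 2), (4, 5), (7, 1), (7, 6), (8, 1), (8, 6), (11, 2), (11, 5), (12, 2), (12, 5), (15, 1), (15, 6), (16, 1), (16, 6), (19, 2), (19, 5), (20, 2), (20, 5), (23, 1), (23, 6), (24, 1), (24, 6), (27, 2), (27, 5), (28, 2), (28, 5), (31, 1), (31, 6)]
Unfold 5 (reflect across v@8): 64 holes -> [(0, 1), (0, 6), (0, 9), (0, 14), (3, 2), (3, 5), (3, 10), (3, 13), (4, 2), (4, 5), (4, 10), (4, 13), (7, 1), (7, 6), (7, 9), (7, 14), (8, 1), (8, 6), (8, 9), (8, 14), (11, 2), (11, 5), (11, 10), (11, 13), (12, 2), (12, 5), (12, 10), (12, 13), (15, 1), (15, 6), (15, 9), (15, 14), (16, 1), (16, 6), (16, 9), (16, 14), (19, 2), (19, 5), (19, 10), (19, 13), (20, 2), (20, 5), (20, 10), (20, 13), (23, 1), (23, 6), (23, 9), (23, 14), (24, 1), (24, 6), (24, 9), (24, 14), (27, 2), (27, 5), (27, 10), (27, 13), (28, 2), (28, 5), (28, 10), (28, 13), (31, 1), (31, 6), (31, 9), (31, 14)]
Holes: [(0, 1), (0, 6), (0, 9), (0, 14), (3, 2), (3, 5), (3, 10), (3, 13), (4, 2), (4, 5), (4, 10), (4, 13), (7, 1), (7, 6), (7, 9), (7, 14), (8, 1), (8, 6), (8, 9), (8, 14), (11, 2), (11, 5), (11, 10), (11, 13), (12, 2), (12, 5), (12, 10), (12, 13), (15, 1), (15, 6), (15, 9), (15, 14), (16, 1), (16, 6), (16, 9), (16, 14), (19, 2), (19, 5), (19, 10), (19, 13), (20, 2), (20, 5), (20, 10), (20, 13), (23, 1), (23, 6), (23, 9), (23, 14), (24, 1), (24, 6), (24, 9), (24, 14), (27, 2), (27, 5), (27, 10), (27, 13), (28, 2), (28, 5), (28, 10), (28, 13), (31, 1), (31, 6), (31, 9), (31, 14)]

Answer: yes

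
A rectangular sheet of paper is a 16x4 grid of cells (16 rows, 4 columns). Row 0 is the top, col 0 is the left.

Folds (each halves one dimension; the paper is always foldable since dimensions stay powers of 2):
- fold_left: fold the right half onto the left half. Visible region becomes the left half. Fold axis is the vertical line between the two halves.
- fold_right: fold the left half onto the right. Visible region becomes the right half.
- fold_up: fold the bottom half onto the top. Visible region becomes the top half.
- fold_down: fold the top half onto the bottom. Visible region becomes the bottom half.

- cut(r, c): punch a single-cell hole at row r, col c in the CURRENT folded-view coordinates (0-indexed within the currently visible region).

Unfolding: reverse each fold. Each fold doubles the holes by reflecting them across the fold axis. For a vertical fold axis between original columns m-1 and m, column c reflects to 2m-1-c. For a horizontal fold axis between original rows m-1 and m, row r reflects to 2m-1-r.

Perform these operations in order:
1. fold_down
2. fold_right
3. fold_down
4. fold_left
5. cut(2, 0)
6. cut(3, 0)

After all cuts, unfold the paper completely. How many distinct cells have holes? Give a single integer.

Op 1 fold_down: fold axis h@8; visible region now rows[8,16) x cols[0,4) = 8x4
Op 2 fold_right: fold axis v@2; visible region now rows[8,16) x cols[2,4) = 8x2
Op 3 fold_down: fold axis h@12; visible region now rows[12,16) x cols[2,4) = 4x2
Op 4 fold_left: fold axis v@3; visible region now rows[12,16) x cols[2,3) = 4x1
Op 5 cut(2, 0): punch at orig (14,2); cuts so far [(14, 2)]; region rows[12,16) x cols[2,3) = 4x1
Op 6 cut(3, 0): punch at orig (15,2); cuts so far [(14, 2), (15, 2)]; region rows[12,16) x cols[2,3) = 4x1
Unfold 1 (reflect across v@3): 4 holes -> [(14, 2), (14, 3), (15, 2), (15, 3)]
Unfold 2 (reflect across h@12): 8 holes -> [(8, 2), (8, 3), (9, 2), (9, 3), (14, 2), (14, 3), (15, 2), (15, 3)]
Unfold 3 (reflect across v@2): 16 holes -> [(8, 0), (8, 1), (8, 2), (8, 3), (9, 0), (9, 1), (9, 2), (9, 3), (14, 0), (14, 1), (14, 2), (14, 3), (15, 0), (15, 1), (15, 2), (15, 3)]
Unfold 4 (reflect across h@8): 32 holes -> [(0, 0), (0, 1), (0, 2), (0, 3), (1, 0), (1, 1), (1, 2), (1, 3), (6, 0), (6, 1), (6, 2), (6, 3), (7, 0), (7, 1), (7, 2), (7, 3), (8, 0), (8, 1), (8, 2), (8, 3), (9, 0), (9, 1), (9, 2), (9, 3), (14, 0), (14, 1), (14, 2), (14, 3), (15, 0), (15, 1), (15, 2), (15, 3)]

Answer: 32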